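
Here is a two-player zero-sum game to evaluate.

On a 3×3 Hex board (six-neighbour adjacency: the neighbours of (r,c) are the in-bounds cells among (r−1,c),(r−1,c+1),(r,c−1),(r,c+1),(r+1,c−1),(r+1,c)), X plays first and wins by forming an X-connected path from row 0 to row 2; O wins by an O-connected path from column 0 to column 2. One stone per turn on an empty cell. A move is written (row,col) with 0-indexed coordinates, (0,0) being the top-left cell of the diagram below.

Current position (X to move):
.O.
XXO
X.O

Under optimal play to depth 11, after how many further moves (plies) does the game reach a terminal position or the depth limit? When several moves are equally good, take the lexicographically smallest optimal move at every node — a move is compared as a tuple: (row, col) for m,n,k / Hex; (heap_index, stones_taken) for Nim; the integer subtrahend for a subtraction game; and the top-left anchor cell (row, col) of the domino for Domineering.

[.O./XXO/X.O] X move#1: (0,0):+1/XO./XXO/X.O*, (0,2):+1/.OX/XXO/X.O, (2,1):+1/.O./XXO/XXO
[XO./XXO/X.O] end (terminal -1, O#2); searched .O./XXO/X.O to 11

PV length from [.O./XXO/X.O]: 1 ply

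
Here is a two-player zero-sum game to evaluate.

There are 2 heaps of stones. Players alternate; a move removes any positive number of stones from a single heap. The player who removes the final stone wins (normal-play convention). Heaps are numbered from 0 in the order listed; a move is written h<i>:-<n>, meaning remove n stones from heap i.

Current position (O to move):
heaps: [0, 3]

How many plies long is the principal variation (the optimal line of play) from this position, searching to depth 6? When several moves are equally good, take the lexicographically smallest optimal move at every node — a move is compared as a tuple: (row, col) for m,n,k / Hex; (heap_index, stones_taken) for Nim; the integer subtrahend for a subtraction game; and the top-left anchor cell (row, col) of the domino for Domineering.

[(0,3)] O move#1: h1:-1:-1/(0,2), h1:-2:-1/(0,1), h1:-3:+1/(0,0)*
[(0,0)] end (terminal -1, X#2); searched (0,3) to 6

PV length from [(0,3)]: 1 ply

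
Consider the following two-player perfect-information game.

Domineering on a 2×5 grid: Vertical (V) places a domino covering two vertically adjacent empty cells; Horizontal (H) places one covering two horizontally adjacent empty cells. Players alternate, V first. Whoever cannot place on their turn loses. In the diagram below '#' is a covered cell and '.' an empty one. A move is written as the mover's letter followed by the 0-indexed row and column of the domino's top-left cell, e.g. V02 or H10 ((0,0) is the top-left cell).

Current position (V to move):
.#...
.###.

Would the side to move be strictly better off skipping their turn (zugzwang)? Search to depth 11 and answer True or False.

ply 1, V at .#.../.###. | V00=-1→##.../####.; V04=+1→.#..#/.####*
ply 2, H at .#..#/.#### | H02=-1→.####/.####*
ply 3, V at .####/.#### | V00=+1→#####/#####*
ply 4: #####/##### is terminal -1 (H); from .#.../.###. depth 11
suppose V passes — search the same position with H to move:
pass> ply 1, H at .#.../.###. | H02=-1→.###./.###.*; H03=-1→.#.##/.###.
pass> ply 2, V at .###./.###. | V00=+1→####./####.*; V04=+1→.####/.####
pass> ply 3: ####./####. is terminal -1 (H); from .#.../.###. depth 11
for V: play +1, pass +1

zugzwang(.#.../.###., V) = False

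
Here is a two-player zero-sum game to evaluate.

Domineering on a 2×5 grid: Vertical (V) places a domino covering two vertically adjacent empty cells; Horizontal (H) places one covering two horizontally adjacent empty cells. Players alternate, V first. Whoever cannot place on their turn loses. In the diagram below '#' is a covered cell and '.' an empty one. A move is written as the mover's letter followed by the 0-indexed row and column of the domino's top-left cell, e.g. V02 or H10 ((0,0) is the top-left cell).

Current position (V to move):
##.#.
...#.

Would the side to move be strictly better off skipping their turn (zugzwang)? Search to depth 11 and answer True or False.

p1 V@[##.#./...#.]: V02[####./..##.]+1* V04[##.##/...##]-1
p2 H@[####./..##.]: H10[####./####.]-1*
p3 V@[####./####.]: V04[#####/#####]+1*
p4 H@[#####/#####] terminal -1; root [##.#./...#.] d11
pass branch (H moves first from the same position):
  | p1 H@[##.#./...#.]: H10[##.#./##.#.]-1* H11[##.#./.###.]-1
  | p2 V@[##.#./##.#.]: V02[####./####.]+1* V04[##.##/##.##]+1
  | p3 H@[####./####.] terminal -1; root [##.#./...#.] d11
V moving scores +1; V passing scores +1

zugzwang(##.#./...#., V) = False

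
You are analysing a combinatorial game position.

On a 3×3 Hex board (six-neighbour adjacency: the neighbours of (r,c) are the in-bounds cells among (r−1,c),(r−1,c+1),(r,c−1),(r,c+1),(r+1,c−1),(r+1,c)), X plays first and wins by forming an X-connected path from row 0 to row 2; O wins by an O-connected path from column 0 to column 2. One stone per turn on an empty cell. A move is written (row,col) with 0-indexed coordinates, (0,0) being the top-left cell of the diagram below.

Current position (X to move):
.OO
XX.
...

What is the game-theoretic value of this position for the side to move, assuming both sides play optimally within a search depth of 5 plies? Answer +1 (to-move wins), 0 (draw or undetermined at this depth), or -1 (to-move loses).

ply 1, X at .OO/XX./... | (0,0)=+1→XOO/XX./...*; (1,2)=-1→.OO/XXX/...; (2,0)=-1→.OO/XX./X..; (2,1)=-1→.OO/XX./.X.; (2,2)=-1→.OO/XX./..X
ply 2, O at XOO/XX./... | (1,2)=-1→XOO/XXO/...*; (2,0)=-1→XOO/XX./O..; (2,1)=-1→XOO/XX./.O.; (2,2)=-1→XOO/XX./..O
ply 3, X at XOO/XXO/... | (2,0)=+1→XOO/XXO/X..*; (2,1)=+1→XOO/XXO/.X.; (2,2)=+1→XOO/XXO/..X
ply 4: XOO/XXO/X.. is terminal -1 (O); from .OO/XX./... depth 5

value(.OO/XX./..., X) = +1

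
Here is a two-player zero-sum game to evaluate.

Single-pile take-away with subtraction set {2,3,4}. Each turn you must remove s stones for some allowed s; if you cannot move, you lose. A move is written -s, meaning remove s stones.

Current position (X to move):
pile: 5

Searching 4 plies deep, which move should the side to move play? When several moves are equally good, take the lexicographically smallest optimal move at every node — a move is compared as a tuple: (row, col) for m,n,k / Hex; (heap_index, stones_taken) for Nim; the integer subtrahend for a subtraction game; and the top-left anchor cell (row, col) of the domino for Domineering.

ply 1, X at 5 | -2=-1→3; -3=-1→2; -4=+1→1*
ply 2: 1 is terminal -1 (O); from 5 depth 4

X's best at [5]: -4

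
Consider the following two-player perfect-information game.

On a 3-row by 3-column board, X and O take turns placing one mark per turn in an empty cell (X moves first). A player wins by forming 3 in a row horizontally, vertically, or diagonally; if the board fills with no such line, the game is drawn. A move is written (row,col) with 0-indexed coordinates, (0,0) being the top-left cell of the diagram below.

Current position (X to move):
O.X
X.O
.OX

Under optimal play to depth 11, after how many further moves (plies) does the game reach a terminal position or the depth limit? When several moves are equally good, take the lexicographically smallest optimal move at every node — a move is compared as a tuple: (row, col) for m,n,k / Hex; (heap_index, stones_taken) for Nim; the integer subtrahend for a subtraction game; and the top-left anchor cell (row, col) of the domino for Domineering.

PV length from [O.X/X.O/.OX]: 3 plies

[O.X/X.O/.OX] X move#1: (0,1):+0/OXX/X.O/.OX*, (1,1):+0/O.X/XXO/.OX, (2,0):+0/O.X/X.O/XOX
[OXX/X.O/.OX] O move#2: (1,1):+0/OXX/XOO/.OX*, (2,0):+0/OXX/X.O/OOX
[OXX/XOO/.OX] X move#3: (2,0):+0/OXX/XOO/XOX*
[OXX/XOO/XOX] end (terminal +0, O#4); searched O.X/X.O/.OX to 11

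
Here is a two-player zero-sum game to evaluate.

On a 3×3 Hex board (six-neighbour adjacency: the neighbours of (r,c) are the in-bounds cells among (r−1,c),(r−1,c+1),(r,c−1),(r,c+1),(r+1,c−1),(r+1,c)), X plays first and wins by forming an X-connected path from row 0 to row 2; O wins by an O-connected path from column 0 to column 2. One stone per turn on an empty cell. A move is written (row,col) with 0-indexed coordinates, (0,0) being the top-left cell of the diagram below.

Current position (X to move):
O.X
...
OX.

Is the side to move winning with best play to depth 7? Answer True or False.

X winning at [O.X/.../OX.]: True

ply 1, X at O.X/.../OX. | (0,1)=+1→OXX/.../OX.*; (1,0)=+1→O.X/X../OX.; (1,1)=+1→O.X/.X./OX.; (1,2)=+1→O.X/..X/OX.; (2,2)=+1→O.X/.../OXX
ply 2, O at OXX/.../OX. | (1,0)=-1→OXX/O../OX.*; (1,1)=-1→OXX/.O./OX.; (1,2)=-1→OXX/..O/OX.; (2,2)=-1→OXX/.../OXO
ply 3, X at OXX/O../OX. | (1,1)=+1→OXX/OX./OX.*; (1,2)=+1→OXX/O.X/OX.; (2,2)=+1→OXX/O../OXX
ply 4: OXX/OX./OX. is terminal -1 (O); from O.X/.../OX. depth 7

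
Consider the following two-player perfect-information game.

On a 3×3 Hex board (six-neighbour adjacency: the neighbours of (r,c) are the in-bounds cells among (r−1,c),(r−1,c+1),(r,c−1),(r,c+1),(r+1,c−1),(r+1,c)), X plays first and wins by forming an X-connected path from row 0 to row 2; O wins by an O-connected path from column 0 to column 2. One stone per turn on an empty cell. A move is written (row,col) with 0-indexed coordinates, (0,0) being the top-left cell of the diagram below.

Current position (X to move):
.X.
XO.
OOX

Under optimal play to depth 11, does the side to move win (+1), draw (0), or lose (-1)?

value(.X./XO./OOX, X) = -1

[.X./XO./OOX] X move#1: (0,0):-1/XX./XO./OOX*, (0,2):-1/.XX/XO./OOX, (1,2):-1/.X./XOX/OOX
[XX./XO./OOX] O move#2: (0,2):+1/XXO/XO./OOX*, (1,2):+1/XX./XOO/OOX
[XXO/XO./OOX] end (terminal -1, X#3); searched .X./XO./OOX to 11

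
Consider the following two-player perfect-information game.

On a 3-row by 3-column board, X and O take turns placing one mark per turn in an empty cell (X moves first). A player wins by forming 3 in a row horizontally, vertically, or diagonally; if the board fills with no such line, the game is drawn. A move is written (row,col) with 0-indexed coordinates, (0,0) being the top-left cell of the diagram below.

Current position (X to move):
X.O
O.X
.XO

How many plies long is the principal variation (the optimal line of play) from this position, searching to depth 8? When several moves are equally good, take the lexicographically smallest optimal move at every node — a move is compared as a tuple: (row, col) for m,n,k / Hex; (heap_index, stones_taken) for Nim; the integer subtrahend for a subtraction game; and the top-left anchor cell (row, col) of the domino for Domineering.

PV length from [X.O/O.X/.XO]: 3 plies

ply 1, X at X.O/O.X/.XO | (0,1)=+0→XXO/O.X/.XO*; (1,1)=+0→X.O/OXX/.XO; (2,0)=+0→X.O/O.X/XXO
ply 2, O at XXO/O.X/.XO | (1,1)=+0→XXO/OOX/.XO*; (2,0)=-1→XXO/O.X/OXO
ply 3, X at XXO/OOX/.XO | (2,0)=+0→XXO/OOX/XXO*
ply 4: XXO/OOX/XXO is terminal +0 (O); from X.O/O.X/.XO depth 8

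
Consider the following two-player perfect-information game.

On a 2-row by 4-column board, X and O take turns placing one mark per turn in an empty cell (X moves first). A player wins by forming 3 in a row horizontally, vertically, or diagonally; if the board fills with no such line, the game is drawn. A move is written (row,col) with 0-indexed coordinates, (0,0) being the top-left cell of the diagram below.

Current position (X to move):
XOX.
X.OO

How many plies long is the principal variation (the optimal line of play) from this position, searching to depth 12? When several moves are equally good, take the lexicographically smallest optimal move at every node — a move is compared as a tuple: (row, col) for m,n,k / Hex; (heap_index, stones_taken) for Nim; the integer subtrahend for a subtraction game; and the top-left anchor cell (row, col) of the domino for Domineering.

PV length from [XOX./X.OO]: 2 plies

[XOX./X.OO] X move#1: (0,3):-1/XOXX/X.OO, (1,1):+0/XOX./XXOO*
[XOX./XXOO] O move#2: (0,3):+0/XOXO/XXOO*
[XOXO/XXOO] end (terminal +0, X#3); searched XOX./X.OO to 12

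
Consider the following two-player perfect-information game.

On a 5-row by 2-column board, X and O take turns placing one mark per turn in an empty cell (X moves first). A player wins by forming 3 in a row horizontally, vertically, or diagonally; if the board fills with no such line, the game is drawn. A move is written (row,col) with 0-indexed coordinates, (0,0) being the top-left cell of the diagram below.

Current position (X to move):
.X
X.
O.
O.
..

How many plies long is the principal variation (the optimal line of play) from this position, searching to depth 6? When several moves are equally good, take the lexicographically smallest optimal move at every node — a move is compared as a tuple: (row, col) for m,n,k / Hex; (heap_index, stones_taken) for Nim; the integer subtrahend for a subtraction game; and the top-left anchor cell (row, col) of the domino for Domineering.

ply 1, X at .X/X./O./O./.. | (0,0)=-1→XX/X./O./O./..; (1,1)=-1→.X/XX/O./O./..; (2,1)=-1→.X/X./OX/O./..; (3,1)=-1→.X/X./O./OX/..; (4,0)=+0→.X/X./O./O./X.*; (4,1)=-1→.X/X./O./O./.X
ply 2, O at .X/X./O./O./X. | (0,0)=+0→OX/X./O./O./X.*; (1,1)=+0→.X/XO/O./O./X.; (2,1)=+0→.X/X./OO/O./X.; (3,1)=+0→.X/X./O./OO/X.; (4,1)=+0→.X/X./O./O./XO
ply 3, X at OX/X./O./O./X. | (1,1)=+0→OX/XX/O./O./X.*; (2,1)=+0→OX/X./OX/O./X.; (3,1)=+0→OX/X./O./OX/X.; (4,1)=+0→OX/X./O./O./XX
ply 4, O at OX/XX/O./O./X. | (2,1)=+0→OX/XX/OO/O./X.*; (3,1)=-1→OX/XX/O./OO/X.; (4,1)=-1→OX/XX/O./O./XO
ply 5, X at OX/XX/OO/O./X. | (3,1)=+0→OX/XX/OO/OX/X.*; (4,1)=+0→OX/XX/OO/O./XX
ply 6, O at OX/XX/OO/OX/X. | (4,1)=+0→OX/XX/OO/OX/XO*
ply 7: OX/XX/OO/OX/XO is terminal +0 (X); from .X/X./O./O./.. depth 6

PV length from [.X/X./O./O./..]: 6 plies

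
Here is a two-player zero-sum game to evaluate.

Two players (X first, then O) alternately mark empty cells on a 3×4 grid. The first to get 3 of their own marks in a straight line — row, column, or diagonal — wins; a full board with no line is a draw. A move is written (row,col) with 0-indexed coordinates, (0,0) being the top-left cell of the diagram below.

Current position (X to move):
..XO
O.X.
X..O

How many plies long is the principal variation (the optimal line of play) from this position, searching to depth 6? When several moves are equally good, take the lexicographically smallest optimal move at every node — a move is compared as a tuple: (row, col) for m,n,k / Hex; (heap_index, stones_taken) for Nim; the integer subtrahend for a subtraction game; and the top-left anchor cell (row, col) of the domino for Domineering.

PV length from [..XO/O.X./X..O]: 1 ply

[..XO/O.X./X..O] X move#1: (0,0):-1/X.XO/O.X./X..O, (0,1):-1/.XXO/O.X./X..O, (1,1):+1/..XO/OXX./X..O*, (1,3):+1/..XO/O.XX/X..O, (2,1):-1/..XO/O.X./XX.O, (2,2):+1/..XO/O.X./X.XO
[..XO/OXX./X..O] end (terminal -1, O#2); searched ..XO/O.X./X..O to 6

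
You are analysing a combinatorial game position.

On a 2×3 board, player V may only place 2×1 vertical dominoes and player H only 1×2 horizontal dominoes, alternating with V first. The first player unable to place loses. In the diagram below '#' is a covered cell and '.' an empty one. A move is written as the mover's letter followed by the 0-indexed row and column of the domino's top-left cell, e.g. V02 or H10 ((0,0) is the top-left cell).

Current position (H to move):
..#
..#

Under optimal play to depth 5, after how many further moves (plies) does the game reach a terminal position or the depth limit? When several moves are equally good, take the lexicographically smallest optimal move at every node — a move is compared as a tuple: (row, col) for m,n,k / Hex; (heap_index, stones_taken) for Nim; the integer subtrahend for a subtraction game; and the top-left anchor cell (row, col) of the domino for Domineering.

p1 H@[..#/..#]: H00[###/..#]+1* H10[..#/###]+1
p2 V@[###/..#] terminal -1; root [..#/..#] d5

PV length from [..#/..#]: 1 ply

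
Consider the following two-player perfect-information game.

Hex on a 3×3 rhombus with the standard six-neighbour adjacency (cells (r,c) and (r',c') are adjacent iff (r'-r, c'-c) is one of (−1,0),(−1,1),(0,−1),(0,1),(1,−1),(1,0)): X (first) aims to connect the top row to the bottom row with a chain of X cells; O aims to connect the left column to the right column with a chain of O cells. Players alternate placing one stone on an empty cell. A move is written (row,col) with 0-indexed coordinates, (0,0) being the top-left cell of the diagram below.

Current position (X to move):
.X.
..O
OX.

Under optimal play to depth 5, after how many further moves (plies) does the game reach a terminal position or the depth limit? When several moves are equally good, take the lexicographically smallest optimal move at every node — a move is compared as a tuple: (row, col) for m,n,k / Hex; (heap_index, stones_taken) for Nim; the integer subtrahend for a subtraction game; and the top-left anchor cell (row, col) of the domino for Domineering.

[.X./..O/OX.] X move#1: (0,0):-1/XX./..O/OX., (0,2):-1/.XX/..O/OX., (1,0):-1/.X./X.O/OX., (1,1):+1/.X./.XO/OX.*, (2,2):-1/.X./..O/OXX
[.X./.XO/OX.] end (terminal -1, O#2); searched .X./..O/OX. to 5

PV length from [.X./..O/OX.]: 1 ply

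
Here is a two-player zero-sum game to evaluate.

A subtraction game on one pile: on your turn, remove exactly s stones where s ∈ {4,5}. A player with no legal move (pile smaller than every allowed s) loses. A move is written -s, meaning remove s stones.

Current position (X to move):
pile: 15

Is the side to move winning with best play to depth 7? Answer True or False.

p1 X@[15]: -4[11]+1* -5[10]+1
p2 O@[11]: -4[7]-1* -5[6]-1
p3 X@[7]: -4[3]+1* -5[2]+1
p4 O@[3] terminal -1; root [15] d7

X winning at [15]: True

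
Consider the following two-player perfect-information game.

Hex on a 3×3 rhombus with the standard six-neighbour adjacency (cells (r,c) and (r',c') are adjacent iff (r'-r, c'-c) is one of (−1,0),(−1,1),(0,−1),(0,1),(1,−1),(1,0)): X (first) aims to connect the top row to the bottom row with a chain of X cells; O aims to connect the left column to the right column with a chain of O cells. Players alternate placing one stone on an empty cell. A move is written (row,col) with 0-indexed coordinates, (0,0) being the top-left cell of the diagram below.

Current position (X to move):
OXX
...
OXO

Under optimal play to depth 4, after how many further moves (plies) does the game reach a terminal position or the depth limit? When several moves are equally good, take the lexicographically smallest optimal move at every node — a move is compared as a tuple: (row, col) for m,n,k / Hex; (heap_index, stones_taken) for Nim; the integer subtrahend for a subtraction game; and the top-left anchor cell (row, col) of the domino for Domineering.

ply 1, X at OXX/.../OXO | (1,0)=+1→OXX/X../OXO*; (1,1)=+1→OXX/.X./OXO; (1,2)=+1→OXX/..X/OXO
ply 2, O at OXX/X../OXO | (1,1)=-1→OXX/XO./OXO*; (1,2)=-1→OXX/X.O/OXO
ply 3, X at OXX/XO./OXO | (1,2)=+1→OXX/XOX/OXO*
ply 4: OXX/XOX/OXO is terminal -1 (O); from OXX/.../OXO depth 4

PV length from [OXX/.../OXO]: 3 plies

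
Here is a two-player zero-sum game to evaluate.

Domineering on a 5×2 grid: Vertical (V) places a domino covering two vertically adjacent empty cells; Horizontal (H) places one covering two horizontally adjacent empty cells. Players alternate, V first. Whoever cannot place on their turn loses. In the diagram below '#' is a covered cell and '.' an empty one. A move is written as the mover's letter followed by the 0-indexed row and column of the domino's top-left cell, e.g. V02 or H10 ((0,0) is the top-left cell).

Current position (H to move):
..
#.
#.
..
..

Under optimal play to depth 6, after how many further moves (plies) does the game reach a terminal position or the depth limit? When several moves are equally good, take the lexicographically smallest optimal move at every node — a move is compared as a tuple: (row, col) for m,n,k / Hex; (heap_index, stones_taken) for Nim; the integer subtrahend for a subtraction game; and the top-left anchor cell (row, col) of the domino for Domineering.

PV length from [../#./#./../..]: 3 plies

ply 1, H at ../#./#./../.. | H00=-1→##/#./#./../..; H30=+1→../#./#./##/..*; H40=+1→../#./#./../##
ply 2, V at ../#./#./##/.. | V01=-1→.#/##/#./##/..*; V11=-1→../##/##/##/..
ply 3, H at .#/##/#./##/.. | H40=+1→.#/##/#./##/##*
ply 4: .#/##/#./##/## is terminal -1 (V); from ../#./#./../.. depth 6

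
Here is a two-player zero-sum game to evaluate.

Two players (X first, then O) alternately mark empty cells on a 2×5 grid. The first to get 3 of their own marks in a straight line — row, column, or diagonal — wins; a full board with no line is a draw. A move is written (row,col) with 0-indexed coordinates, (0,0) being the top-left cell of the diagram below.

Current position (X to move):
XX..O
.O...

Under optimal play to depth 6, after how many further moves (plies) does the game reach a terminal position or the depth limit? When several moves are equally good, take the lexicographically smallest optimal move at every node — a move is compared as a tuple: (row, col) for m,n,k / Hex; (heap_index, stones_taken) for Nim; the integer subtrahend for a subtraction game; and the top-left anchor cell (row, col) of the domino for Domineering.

PV length from [XX..O/.O...]: 1 ply

p1 X@[XX..O/.O...]: (0,2)[XXX.O/.O...]+1* (0,3)[XX.XO/.O...]+0 (1,0)[XX..O/XO...]+0 (1,2)[XX..O/.OX..]+0 (1,3)[XX..O/.O.X.]+0 (1,4)[XX..O/.O..X]-1
p2 O@[XXX.O/.O...] terminal -1; root [XX..O/.O...] d6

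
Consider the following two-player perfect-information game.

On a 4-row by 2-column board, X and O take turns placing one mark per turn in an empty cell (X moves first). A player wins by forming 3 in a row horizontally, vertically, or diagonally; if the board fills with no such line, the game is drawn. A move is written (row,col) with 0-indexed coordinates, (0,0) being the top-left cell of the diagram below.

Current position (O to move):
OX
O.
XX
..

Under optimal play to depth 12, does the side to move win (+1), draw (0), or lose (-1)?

ply 1, O at OX/O./XX/.. | (1,1)=+0→OX/OO/XX/..*; (3,0)=-1→OX/O./XX/O.; (3,1)=-1→OX/O./XX/.O
ply 2, X at OX/OO/XX/.. | (3,0)=+0→OX/OO/XX/X.*; (3,1)=+0→OX/OO/XX/.X
ply 3, O at OX/OO/XX/X. | (3,1)=+0→OX/OO/XX/XO*
ply 4: OX/OO/XX/XO is terminal +0 (X); from OX/O./XX/.. depth 12

value(OX/O./XX/.., O) = 0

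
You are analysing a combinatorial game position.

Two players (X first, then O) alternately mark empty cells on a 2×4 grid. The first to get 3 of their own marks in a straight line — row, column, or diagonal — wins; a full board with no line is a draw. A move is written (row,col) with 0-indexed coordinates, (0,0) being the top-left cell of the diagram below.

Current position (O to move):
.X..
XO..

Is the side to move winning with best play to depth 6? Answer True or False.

ply 1, O at .X../XO.. | (0,0)=+0→OX../XO..*; (0,2)=+0→.XO./XO..; (0,3)=+0→.X.O/XO..; (1,2)=+0→.X../XOO.; (1,3)=+0→.X../XO.O
ply 2, X at OX../XO.. | (0,2)=+0→OXX./XO..*; (0,3)=+0→OX.X/XO..; (1,2)=+0→OX../XOX.; (1,3)=+0→OX../XO.X
ply 3, O at OXX./XO.. | (0,3)=+0→OXXO/XO..*; (1,2)=-1→OXX./XOO.; (1,3)=-1→OXX./XO.O
ply 4, X at OXXO/XO.. | (1,2)=+0→OXXO/XOX.*; (1,3)=+0→OXXO/XO.X
ply 5, O at OXXO/XOX. | (1,3)=+0→OXXO/XOXO*
ply 6: OXXO/XOXO is terminal +0 (X); from .X../XO.. depth 6

O winning at [.X../XO..]: False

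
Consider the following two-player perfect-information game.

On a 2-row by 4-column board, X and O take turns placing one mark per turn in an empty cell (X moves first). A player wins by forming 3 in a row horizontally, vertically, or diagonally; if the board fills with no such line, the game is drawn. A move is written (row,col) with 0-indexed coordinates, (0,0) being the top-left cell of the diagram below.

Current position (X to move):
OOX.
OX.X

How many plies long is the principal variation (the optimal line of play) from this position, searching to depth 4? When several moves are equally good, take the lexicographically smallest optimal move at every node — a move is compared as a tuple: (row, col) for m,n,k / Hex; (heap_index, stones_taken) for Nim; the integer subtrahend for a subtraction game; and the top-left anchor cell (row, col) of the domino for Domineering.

[OOX./OX.X] X move#1: (0,3):+0/OOXX/OX.X, (1,2):+1/OOX./OXXX*
[OOX./OXXX] end (terminal -1, O#2); searched OOX./OX.X to 4

PV length from [OOX./OX.X]: 1 ply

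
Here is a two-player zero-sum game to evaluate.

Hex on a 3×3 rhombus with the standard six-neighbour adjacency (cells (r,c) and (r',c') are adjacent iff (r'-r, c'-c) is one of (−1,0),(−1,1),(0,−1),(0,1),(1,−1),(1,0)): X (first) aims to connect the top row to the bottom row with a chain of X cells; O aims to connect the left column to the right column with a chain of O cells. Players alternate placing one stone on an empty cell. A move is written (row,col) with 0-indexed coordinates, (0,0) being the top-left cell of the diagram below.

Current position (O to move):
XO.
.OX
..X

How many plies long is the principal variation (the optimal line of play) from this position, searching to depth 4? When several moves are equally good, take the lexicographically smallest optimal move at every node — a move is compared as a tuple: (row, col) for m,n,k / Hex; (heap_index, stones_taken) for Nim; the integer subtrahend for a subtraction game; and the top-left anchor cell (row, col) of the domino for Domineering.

PV length from [XO./.OX/..X]: 3 plies

p1 O@[XO./.OX/..X]: (0,2)[XOO/.OX/..X]+1* (1,0)[XO./OOX/..X]-1 (2,0)[XO./.OX/O.X]-1 (2,1)[XO./.OX/.OX]-1
p2 X@[XOO/.OX/..X]: (1,0)[XOO/XOX/..X]-1* (2,0)[XOO/.OX/X.X]-1 (2,1)[XOO/.OX/.XX]-1
p3 O@[XOO/XOX/..X]: (2,0)[XOO/XOX/O.X]+1* (2,1)[XOO/XOX/.OX]-1
p4 X@[XOO/XOX/O.X] terminal -1; root [XO./.OX/..X] d4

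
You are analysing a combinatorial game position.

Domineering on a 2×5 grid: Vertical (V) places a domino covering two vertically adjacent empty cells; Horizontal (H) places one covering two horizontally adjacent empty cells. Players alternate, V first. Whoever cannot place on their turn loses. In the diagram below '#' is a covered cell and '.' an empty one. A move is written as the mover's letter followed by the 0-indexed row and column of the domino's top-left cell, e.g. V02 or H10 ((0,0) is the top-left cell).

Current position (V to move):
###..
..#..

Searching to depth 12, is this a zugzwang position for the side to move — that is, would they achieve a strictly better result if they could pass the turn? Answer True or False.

zugzwang(###../..#.., V) = False

[###../..#..] V move#1: V03:+1/####./..##.*, V04:+1/###.#/..#.#
[####./..##.] H move#2: H10:-1/####./####.*
[####./####.] V move#3: V04:+1/#####/#####*
[#####/#####] end (terminal -1, H#4); searched ###../..#.. to 12
if V skipped the turn, H would face:
~ [###../..#..] H move#1: H03:+1/#####/..#..*, H10:-1/###../###.., H13:+1/###../..###
~ [#####/..#..] end (terminal -1, V#2); searched ###../..#.. to 12
compare (V): move=+1 vs pass=-1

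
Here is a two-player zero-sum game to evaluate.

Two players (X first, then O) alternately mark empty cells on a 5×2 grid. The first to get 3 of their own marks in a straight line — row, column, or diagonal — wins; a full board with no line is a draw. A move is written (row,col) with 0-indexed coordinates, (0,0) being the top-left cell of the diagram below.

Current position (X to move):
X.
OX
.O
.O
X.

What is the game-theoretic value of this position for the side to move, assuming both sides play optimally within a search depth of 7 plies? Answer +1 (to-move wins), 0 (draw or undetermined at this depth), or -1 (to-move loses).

[X./OX/.O/.O/X.] X move#1: (0,1):-1/XX/OX/.O/.O/X., (2,0):-1/X./OX/XO/.O/X., (3,0):-1/X./OX/.O/XO/X., (4,1):+0/X./OX/.O/.O/XX*
[X./OX/.O/.O/XX] O move#2: (0,1):+0/XO/OX/.O/.O/XX*, (2,0):+0/X./OX/OO/.O/XX, (3,0):+0/X./OX/.O/OO/XX
[XO/OX/.O/.O/XX] X move#3: (2,0):+0/XO/OX/XO/.O/XX*, (3,0):+0/XO/OX/.O/XO/XX
[XO/OX/XO/.O/XX] O move#4: (3,0):+0/XO/OX/XO/OO/XX*
[XO/OX/XO/OO/XX] end (terminal +0, X#5); searched X./OX/.O/.O/X. to 7

value(X./OX/.O/.O/X., X) = 0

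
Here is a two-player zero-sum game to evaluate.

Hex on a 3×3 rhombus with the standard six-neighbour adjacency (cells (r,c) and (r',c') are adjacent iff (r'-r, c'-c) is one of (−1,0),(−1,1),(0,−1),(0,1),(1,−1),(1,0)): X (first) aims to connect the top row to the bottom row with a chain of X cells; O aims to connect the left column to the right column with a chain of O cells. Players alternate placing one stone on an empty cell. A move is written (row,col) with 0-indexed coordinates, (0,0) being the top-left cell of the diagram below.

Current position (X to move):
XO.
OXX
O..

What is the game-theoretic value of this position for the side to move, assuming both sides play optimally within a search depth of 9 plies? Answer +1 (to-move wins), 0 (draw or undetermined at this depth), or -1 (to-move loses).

value(XO./OXX/O.., X) = +1

p1 X@[XO./OXX/O..]: (0,2)[XOX/OXX/O..]+1* (2,1)[XO./OXX/OX.]-1 (2,2)[XO./OXX/O.X]-1
p2 O@[XOX/OXX/O..]: (2,1)[XOX/OXX/OO.]-1* (2,2)[XOX/OXX/O.O]-1
p3 X@[XOX/OXX/OO.]: (2,2)[XOX/OXX/OOX]+1*
p4 O@[XOX/OXX/OOX] terminal -1; root [XO./OXX/O..] d9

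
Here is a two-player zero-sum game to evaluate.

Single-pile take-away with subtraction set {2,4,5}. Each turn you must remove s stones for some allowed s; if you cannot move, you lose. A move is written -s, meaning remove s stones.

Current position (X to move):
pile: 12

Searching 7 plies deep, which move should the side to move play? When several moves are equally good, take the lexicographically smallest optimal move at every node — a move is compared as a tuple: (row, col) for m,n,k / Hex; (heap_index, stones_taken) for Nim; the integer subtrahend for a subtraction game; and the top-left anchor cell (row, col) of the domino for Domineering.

ply 1, X at 12 | -2=-1→10; -4=+1→8*; -5=+1→7
ply 2, O at 8 | -2=-1→6*; -4=-1→4; -5=-1→3
ply 3, X at 6 | -2=-1→4; -4=-1→2; -5=+1→1*
ply 4: 1 is terminal -1 (O); from 12 depth 7

X's best at [12]: -4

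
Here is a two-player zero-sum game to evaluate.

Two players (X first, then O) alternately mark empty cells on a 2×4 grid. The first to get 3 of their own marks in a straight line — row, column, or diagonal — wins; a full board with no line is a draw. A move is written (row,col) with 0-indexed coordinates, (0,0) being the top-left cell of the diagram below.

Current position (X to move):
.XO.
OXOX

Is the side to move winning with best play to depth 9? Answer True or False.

ply 1, X at .XO./OXOX | (0,0)=+0→XXO./OXOX*; (0,3)=+0→.XOX/OXOX
ply 2, O at XXO./OXOX | (0,3)=+0→XXOO/OXOX*
ply 3: XXOO/OXOX is terminal +0 (X); from .XO./OXOX depth 9

X winning at [.XO./OXOX]: False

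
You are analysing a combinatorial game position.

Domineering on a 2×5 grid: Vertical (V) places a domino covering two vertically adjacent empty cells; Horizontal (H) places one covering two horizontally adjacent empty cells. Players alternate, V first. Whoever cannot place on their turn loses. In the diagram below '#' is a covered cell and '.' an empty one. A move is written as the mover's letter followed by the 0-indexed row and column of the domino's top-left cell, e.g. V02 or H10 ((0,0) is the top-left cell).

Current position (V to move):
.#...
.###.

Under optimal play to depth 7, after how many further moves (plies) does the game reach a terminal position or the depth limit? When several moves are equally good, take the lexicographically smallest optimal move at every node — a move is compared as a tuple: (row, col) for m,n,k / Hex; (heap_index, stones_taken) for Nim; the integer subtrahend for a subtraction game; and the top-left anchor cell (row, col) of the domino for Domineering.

PV length from [.#.../.###.]: 3 plies

ply 1, V at .#.../.###. | V00=-1→##.../####.; V04=+1→.#..#/.####*
ply 2, H at .#..#/.#### | H02=-1→.####/.####*
ply 3, V at .####/.#### | V00=+1→#####/#####*
ply 4: #####/##### is terminal -1 (H); from .#.../.###. depth 7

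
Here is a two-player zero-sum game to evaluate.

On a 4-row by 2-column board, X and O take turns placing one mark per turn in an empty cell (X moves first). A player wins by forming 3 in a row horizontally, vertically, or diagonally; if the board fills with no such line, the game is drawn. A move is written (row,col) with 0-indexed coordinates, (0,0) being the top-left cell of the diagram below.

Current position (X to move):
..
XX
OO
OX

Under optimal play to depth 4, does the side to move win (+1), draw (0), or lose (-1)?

p1 X@[../XX/OO/OX]: (0,0)[X./XX/OO/OX]+0* (0,1)[.X/XX/OO/OX]+0
p2 O@[X./XX/OO/OX]: (0,1)[XO/XX/OO/OX]+0*
p3 X@[XO/XX/OO/OX] terminal +0; root [../XX/OO/OX] d4

value(../XX/OO/OX, X) = 0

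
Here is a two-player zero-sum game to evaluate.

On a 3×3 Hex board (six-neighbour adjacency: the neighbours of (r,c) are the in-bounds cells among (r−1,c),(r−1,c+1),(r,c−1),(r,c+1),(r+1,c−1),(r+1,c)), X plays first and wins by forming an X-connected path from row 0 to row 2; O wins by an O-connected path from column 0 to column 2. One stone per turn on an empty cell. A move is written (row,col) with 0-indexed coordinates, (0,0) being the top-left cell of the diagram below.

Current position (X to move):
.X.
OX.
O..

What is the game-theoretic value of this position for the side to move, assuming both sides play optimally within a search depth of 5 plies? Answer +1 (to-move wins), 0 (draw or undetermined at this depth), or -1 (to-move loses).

value(.X./OX./O.., X) = +1

[.X./OX./O..] X move#1: (0,0):-1/XX./OX./O.., (0,2):-1/.XX/OX./O.., (1,2):+1/.X./OXX/O..*, (2,1):+1/.X./OX./OX., (2,2):+1/.X./OX./O.X
[.X./OXX/O..] O move#2: (0,0):-1/OX./OXX/O..*, (0,2):-1/.XO/OXX/O.., (2,1):-1/.X./OXX/OO., (2,2):-1/.X./OXX/O.O
[OX./OXX/O..] X move#3: (0,2):+1/OXX/OXX/O..*, (2,1):+1/OX./OXX/OX., (2,2):+1/OX./OXX/O.X
[OXX/OXX/O..] O move#4: (2,1):-1/OXX/OXX/OO.*, (2,2):-1/OXX/OXX/O.O
[OXX/OXX/OO.] X move#5: (2,2):+1/OXX/OXX/OOX*
[OXX/OXX/OOX] end (terminal -1, O#6); searched .X./OX./O.. to 5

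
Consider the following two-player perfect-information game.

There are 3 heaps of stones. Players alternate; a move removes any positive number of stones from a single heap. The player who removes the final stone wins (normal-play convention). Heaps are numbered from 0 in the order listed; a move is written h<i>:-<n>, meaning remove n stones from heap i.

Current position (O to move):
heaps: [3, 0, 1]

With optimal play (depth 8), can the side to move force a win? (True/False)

O winning at [(3,0,1)]: True

p1 O@[(3,0,1)]: h0:-1[(2,0,1)]-1 h0:-2[(1,0,1)]+1* h0:-3[(0,0,1)]-1 h2:-1[(3,0,0)]-1
p2 X@[(1,0,1)]: h0:-1[(0,0,1)]-1* h2:-1[(1,0,0)]-1
p3 O@[(0,0,1)]: h2:-1[(0,0,0)]+1*
p4 X@[(0,0,0)] terminal -1; root [(3,0,1)] d8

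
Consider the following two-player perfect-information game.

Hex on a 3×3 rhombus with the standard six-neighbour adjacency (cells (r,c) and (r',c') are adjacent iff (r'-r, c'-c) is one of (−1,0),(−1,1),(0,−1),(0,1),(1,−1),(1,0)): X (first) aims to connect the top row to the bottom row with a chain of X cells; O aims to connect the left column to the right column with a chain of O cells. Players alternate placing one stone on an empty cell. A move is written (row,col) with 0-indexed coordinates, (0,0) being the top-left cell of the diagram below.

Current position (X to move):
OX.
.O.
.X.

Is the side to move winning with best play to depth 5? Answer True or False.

ply 1, X at OX./.O./.X. | (0,2)=-1→OXX/.O./.X.*; (1,0)=-1→OX./XO./.X.; (1,2)=-1→OX./.OX/.X.; (2,0)=-1→OX./.O./XX.; (2,2)=-1→OX./.O./.XX
ply 2, O at OXX/.O./.X. | (1,0)=-1→OXX/OO./.X.; (1,2)=+1→OXX/.OO/.X.*; (2,0)=-1→OXX/.O./OX.; (2,2)=-1→OXX/.O./.XO
ply 3, X at OXX/.OO/.X. | (1,0)=-1→OXX/XOO/.X.*; (2,0)=-1→OXX/.OO/XX.; (2,2)=-1→OXX/.OO/.XX
ply 4, O at OXX/XOO/.X. | (2,0)=+1→OXX/XOO/OX.*; (2,2)=-1→OXX/XOO/.XO
ply 5: OXX/XOO/OX. is terminal -1 (X); from OX./.O./.X. depth 5

X winning at [OX./.O./.X.]: False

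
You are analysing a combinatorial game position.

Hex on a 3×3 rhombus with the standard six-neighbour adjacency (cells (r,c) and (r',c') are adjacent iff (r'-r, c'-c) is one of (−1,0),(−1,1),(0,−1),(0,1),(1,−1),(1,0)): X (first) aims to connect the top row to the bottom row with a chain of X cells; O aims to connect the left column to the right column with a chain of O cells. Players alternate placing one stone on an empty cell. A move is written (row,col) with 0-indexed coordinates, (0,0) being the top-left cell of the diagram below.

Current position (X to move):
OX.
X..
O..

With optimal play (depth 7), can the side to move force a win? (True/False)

ply 1, X at OX./X../O.. | (0,2)=-1→OXX/X../O..; (1,1)=-1→OX./XX./O..; (1,2)=+1→OX./X.X/O..*; (2,1)=-1→OX./X../OX.; (2,2)=-1→OX./X../O.X
ply 2, O at OX./X.X/O.. | (0,2)=-1→OXO/X.X/O..*; (1,1)=-1→OX./XOX/O..; (2,1)=-1→OX./X.X/OO.; (2,2)=-1→OX./X.X/O.O
ply 3, X at OXO/X.X/O.. | (1,1)=+1→OXO/XXX/O..*; (2,1)=-1→OXO/X.X/OX.; (2,2)=-1→OXO/X.X/O.X
ply 4, O at OXO/XXX/O.. | (2,1)=-1→OXO/XXX/OO.*; (2,2)=-1→OXO/XXX/O.O
ply 5, X at OXO/XXX/OO. | (2,2)=+1→OXO/XXX/OOX*
ply 6: OXO/XXX/OOX is terminal -1 (O); from OX./X../O.. depth 7

X winning at [OX./X../O..]: True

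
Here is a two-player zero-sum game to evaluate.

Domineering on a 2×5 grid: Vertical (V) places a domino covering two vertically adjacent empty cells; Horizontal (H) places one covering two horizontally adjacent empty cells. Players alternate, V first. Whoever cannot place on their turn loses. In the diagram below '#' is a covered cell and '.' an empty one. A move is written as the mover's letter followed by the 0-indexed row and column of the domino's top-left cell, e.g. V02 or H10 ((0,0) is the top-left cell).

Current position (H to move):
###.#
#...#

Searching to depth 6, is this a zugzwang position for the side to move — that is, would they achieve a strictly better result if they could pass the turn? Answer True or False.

p1 H@[###.#/#...#]: H11[###.#/###.#]-1 H12[###.#/#.###]+1*
p2 V@[###.#/#.###] terminal -1; root [###.#/#...#] d6
pass branch (V moves first from the same position):
  | p1 V@[###.#/#...#]: V03[#####/#..##]-1*
  | p2 H@[#####/#..##]: H11[#####/#####]+1*
  | p3 V@[#####/#####] terminal -1; root [###.#/#...#] d6
H moving scores +1; H passing scores +1

zugzwang(###.#/#...#, H) = False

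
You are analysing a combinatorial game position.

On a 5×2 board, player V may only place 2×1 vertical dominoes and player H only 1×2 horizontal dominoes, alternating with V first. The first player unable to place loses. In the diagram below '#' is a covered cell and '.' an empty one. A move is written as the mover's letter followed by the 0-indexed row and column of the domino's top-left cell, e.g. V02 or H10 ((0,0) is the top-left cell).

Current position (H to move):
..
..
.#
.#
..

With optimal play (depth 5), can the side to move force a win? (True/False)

H winning at [../../.#/.#/..]: True

p1 H@[../../.#/.#/..]: H00[##/../.#/.#/..]+1* H10[../##/.#/.#/..]+1 H40[../../.#/.#/##]-1
p2 V@[##/../.#/.#/..]: V10[##/#./##/.#/..]-1* V20[##/../##/##/..]-1 V30[##/../.#/##/#.]-1
p3 H@[##/#./##/.#/..]: H40[##/#./##/.#/##]+1*
p4 V@[##/#./##/.#/##] terminal -1; root [../../.#/.#/..] d5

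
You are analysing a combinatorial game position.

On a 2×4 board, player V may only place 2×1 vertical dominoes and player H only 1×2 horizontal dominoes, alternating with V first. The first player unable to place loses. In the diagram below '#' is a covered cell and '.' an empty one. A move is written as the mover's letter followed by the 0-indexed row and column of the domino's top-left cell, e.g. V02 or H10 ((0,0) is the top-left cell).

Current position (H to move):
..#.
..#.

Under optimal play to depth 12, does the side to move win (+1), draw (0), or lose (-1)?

value(..#./..#., H) = +1

[..#./..#.] H move#1: H00:+1/###./..#.*, H10:+1/..#./###.
[###./..#.] V move#2: V03:-1/####/..##*
[####/..##] H move#3: H10:+1/####/####*
[####/####] end (terminal -1, V#4); searched ..#./..#. to 12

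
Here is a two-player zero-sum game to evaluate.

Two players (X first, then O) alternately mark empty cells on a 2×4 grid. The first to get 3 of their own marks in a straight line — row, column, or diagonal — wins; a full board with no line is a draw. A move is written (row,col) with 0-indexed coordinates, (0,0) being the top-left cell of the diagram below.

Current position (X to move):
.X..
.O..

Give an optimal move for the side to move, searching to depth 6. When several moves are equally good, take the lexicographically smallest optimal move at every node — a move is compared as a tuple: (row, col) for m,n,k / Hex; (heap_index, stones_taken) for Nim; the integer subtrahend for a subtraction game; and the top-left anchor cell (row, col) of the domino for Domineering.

p1 X@[.X../.O..]: (0,0)[XX../.O..]+0 (0,2)[.XX./.O..]+1* (0,3)[.X.X/.O..]+0 (1,0)[.X../XO..]+0 (1,2)[.X../.OX.]+0 (1,3)[.X../.O.X]+0
p2 O@[.XX./.O..]: (0,0)[OXX./.O..]-1* (0,3)[.XXO/.O..]-1 (1,0)[.XX./OO..]-1 (1,2)[.XX./.OO.]-1 (1,3)[.XX./.O.O]-1
p3 X@[OXX./.O..]: (0,3)[OXXX/.O..]+1* (1,0)[OXX./XO..]+0 (1,2)[OXX./.OX.]+0 (1,3)[OXX./.O.X]+0
p4 O@[OXXX/.O..] terminal -1; root [.X../.O..] d6

X's best at [.X../.O..]: (0,2)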